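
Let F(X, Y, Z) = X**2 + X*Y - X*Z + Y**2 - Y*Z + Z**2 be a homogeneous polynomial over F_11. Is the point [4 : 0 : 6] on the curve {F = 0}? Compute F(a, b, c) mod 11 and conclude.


F(4,0,6) ≡ 6 (mod 11); P is NOT on the curve.

Evaluate F(4, 0, 6) term-by-term (mod 11).
  X**2 ↦ 1·16·1·1 = 16
  X*Y ↦ 1·4·0·1 = 0
  -X*Z ↦ -1·4·1·6 = -24
  Y**2 ↦ 1·1·0·1 = 0
  -Y*Z ↦ -1·1·0·6 = 0
  Z**2 ↦ 1·1·1·36 = 36
Sum: F(4, 0, 6) = (16) + (0) + (-24) + (0) + (0) + (36) = 28.
Reducing mod 11: 28 ≡ 6 (mod 11).
Since F(a, b, c) ≡ 6 ≠ 0 (mod 11), P does NOT lie on the curve.


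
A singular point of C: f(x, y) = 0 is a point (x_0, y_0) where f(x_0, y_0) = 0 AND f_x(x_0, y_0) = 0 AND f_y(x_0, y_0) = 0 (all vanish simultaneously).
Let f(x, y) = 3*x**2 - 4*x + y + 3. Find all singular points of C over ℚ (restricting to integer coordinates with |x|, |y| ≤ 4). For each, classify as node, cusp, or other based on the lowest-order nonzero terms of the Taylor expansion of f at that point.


No singular points in the scanned grid; C is smooth there.

Compute partial derivatives:
  f_x = 6*x - 4.
  f_y = 1.
f_y = 1 is a nonzero constant, so f_y never vanishes: no point (x, y) can satisfy f = f_x = f_y = 0. In particular no (x, y) ∈ {−4, ..., 4}² is singular; the curve is smooth.


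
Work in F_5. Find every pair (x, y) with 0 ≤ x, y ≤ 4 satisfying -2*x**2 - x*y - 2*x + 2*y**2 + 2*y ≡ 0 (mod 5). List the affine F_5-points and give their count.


Affine F_5-points: {(0, 0), (0, 4), (2, 1), (2, 4), (4, 0), (4, 1)}; count = 6.

For each of the 25 pairs (x, y) ∈ F_5², evaluate f(x, y) mod 5. Record the zeros.
  x = 0: [0↦0, 1↦4, 2↦2, 3↦4, 4↦0]  zeros at y ∈ {0, 4}
  x = 1: [0↦1, 1↦4, 2↦1, 3↦2, 4↦2]  zeros at y ∈ ∅
  x = 2: [0↦3, 1↦0, 2↦1, 3↦1, 4↦0]  zeros at y ∈ {1, 4}
  x = 3: [0↦1, 1↦2, 2↦2, 3↦1, 4↦4]  zeros at y ∈ ∅
  x = 4: [0↦0, 1↦0, 2↦4, 3↦2, 4↦4]  zeros at y ∈ {0, 1}
Collecting zeros: affine points = {(0, 0), (0, 4), (2, 1), (2, 4), (4, 0), (4, 1)}.
Total count |C(F_5)_aff| = 6.


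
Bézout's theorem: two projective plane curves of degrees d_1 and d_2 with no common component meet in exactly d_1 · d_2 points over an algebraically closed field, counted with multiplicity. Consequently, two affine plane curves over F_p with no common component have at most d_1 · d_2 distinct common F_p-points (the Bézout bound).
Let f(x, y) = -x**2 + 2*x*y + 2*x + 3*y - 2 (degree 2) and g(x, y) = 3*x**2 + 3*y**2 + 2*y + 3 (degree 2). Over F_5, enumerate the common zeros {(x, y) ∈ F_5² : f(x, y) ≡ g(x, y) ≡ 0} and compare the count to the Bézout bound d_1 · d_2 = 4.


Common zeros: {(2, 1), (3, 0)}; count = 2; Bézout bound = 4.

deg(f) = 2, deg(g) = 2, so Bézout bound = 4.
Scan x ∈ F_5. For each x, list the y ∈ F_5 with f(x, y) ≡ 0 and those with g(x, y) ≡ 0 (mod 5); the common zeros in that column are the intersection.
  x = 0: f ≡ 0 at y ∈ {4}; g ≡ 0 at y ∈ ∅; common: ∅.
  x = 1: f ≡ 0 at y ∈ ∅; g ≡ 0 at y ∈ ∅; common: ∅.
  x = 2: f ≡ 0 at y ∈ {1}; g ≡ 0 at y ∈ {0, 1}; common: {1}.
  x = 3: f ≡ 0 at y ∈ {0}; g ≡ 0 at y ∈ {0, 1}; common: {0}.
  x = 4: f ≡ 0 at y ∈ {0}; g ≡ 0 at y ∈ ∅; common: ∅.
Collecting: common zeros = {(2, 1), (3, 0)}, so the count is 2.
Comparison with the Bézout bound: 2 ≤ 4 = deg(f)·deg(g), as expected for curves with no common component (the affine F_5-count falls short of the bound because intersections may lie at infinity, over extension fields, or carry multiplicity).


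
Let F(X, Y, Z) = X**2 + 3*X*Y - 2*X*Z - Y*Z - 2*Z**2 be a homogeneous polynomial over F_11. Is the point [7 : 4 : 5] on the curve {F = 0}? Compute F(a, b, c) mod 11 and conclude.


F(7,4,5) ≡ 4 (mod 11); P is NOT on the curve.

Evaluate F(7, 4, 5) term-by-term (mod 11).
  X**2 ↦ 1·49·1·1 = 49
  3*X*Y ↦ 3·7·4·1 = 84
  -2*X*Z ↦ -2·7·1·5 = -70
  -Y*Z ↦ -1·1·4·5 = -20
  -2*Z**2 ↦ -2·1·1·25 = -50
Sum: F(7, 4, 5) = (49) + (84) + (-70) + (-20) + (-50) = -7.
Reducing mod 11: -7 ≡ 4 (mod 11).
Since F(a, b, c) ≡ 4 ≠ 0 (mod 11), P does NOT lie on the curve.


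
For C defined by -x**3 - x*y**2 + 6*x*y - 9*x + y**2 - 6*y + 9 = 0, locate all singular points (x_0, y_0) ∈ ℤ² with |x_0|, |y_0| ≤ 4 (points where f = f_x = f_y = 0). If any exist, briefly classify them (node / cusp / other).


Singular points: {(0, 3)}; classification: cusp.

Compute partial derivatives:
  f_x = -3*x**2 - y**2 + 6*y - 9.
  f_y = -2*x*y + 6*x + 2*y - 6.
Scan x_0 ∈ {−4, ..., 4}. For each x_0, f_y(x_0, y) is a polynomial in y; find its integer roots y ∈ {−4, ..., 4}, then test f_x and f at those candidates.
  x = -4: f_y(-4, y) = 10*y - 30; vanishes at y ∈ {3}. (-4, 3): f_x = -48 ≠ 0.
  x = -3: f_y(-3, y) = 8*y - 24; vanishes at y ∈ {3}. (-3, 3): f_x = -27 ≠ 0.
  x = -2: f_y(-2, y) = 6*y - 18; vanishes at y ∈ {3}. (-2, 3): f_x = -12 ≠ 0.
  x = -1: f_y(-1, y) = 4*y - 12; vanishes at y ∈ {3}. (-1, 3): f_x = -3 ≠ 0.
  x = 0: f_y(0, y) = 2*y - 6; vanishes at y ∈ {3}. (0, 3): f_x = 0, f = 0 — SINGULAR.
  x = 1: f_y(1, y) = 0; vanishes at y ∈ {-4, -3, -2, -1, 0, 1, 2, 3, 4}. (1, -4): f_x = -52 ≠ 0; (1, -3): f_x = -39 ≠ 0; (1, -2): f_x = -28 ≠ 0; (1, -1): f_x = -19 ≠ 0; (1, 0): f_x = -12 ≠ 0; (1, 1): f_x = -7 ≠ 0; (1, 2): f_x = -4 ≠ 0; (1, 3): f_x = -3 ≠ 0; (1, 4): f_x = -4 ≠ 0.
  x = 2: f_y(2, y) = 6 - 2*y; vanishes at y ∈ {3}. (2, 3): f_x = -12 ≠ 0.
  x = 3: f_y(3, y) = 12 - 4*y; vanishes at y ∈ {3}. (3, 3): f_x = -27 ≠ 0.
  x = 4: f_y(4, y) = 18 - 6*y; vanishes at y ∈ {3}. (4, 3): f_x = -48 ≠ 0.
Only singular point on the grid: (0, 3).
Classify: substitute x = 0 + u, y = 3 + v and expand: f = -u**3 - u*v**2 + v**2.
No constant or linear terms (consistent with a singular point). Quadratic part: v**2. Cubic part: -u**3 - u*v**2.
The quadratic part v**2 is a perfect square, so there is a single (double) tangent line v = 0, i.e. y = 3. Restricting the cubic part to that line (v = 0) leaves -u**3 ≠ 0, so f is not divisible by v and the branch is v² ≈ u**3 to lowest order — this is a cusp.
Classification: cusp.


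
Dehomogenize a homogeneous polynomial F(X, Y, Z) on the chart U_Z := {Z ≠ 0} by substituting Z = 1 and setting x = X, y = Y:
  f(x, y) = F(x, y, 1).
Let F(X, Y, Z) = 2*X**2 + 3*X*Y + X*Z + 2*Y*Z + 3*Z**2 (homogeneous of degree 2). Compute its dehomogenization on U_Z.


f(x, y) = 2*x**2 + 3*x*y + x + 2*y + 3

On U_Z we set Z = 1. Each monomial c·X^i·Y^j·Z^k in F becomes c·x^i·y^j·1^k = c·x^i·y^j.
Substituting Z = 1: F(X, Y, 1) = 2*x**2 + 3*x*y + x + 2*y + 3.
Note: deg(f) ≤ deg(F) = 2; strict inequality happens when F is divisible by Z (lost terms).


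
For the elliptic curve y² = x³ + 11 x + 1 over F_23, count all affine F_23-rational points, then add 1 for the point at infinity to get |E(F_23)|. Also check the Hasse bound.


Affine points = {(0, 1), (0, 22), (1, 6), (1, 17), (2, 10), (2, 13), (8, 7), (8, 16), (9, 1), (9, 22), (11, 2), (11, 21), (13, 8), (13, 15), (14, 1), (14, 22), (16, 8), (16, 15), (17, 8), (17, 15), (19, 10), (19, 13), (22, 9), (22, 14)}; affine count = 24; |E(F_23)| = 25.

Discriminant check: Δ ∝ 4a³ + 27b² = 4·11³ + 27·1² = 4·1331 + 27·1 ≡ 15 (mod 23). Nonzero ⇒ E is nonsingular.
For each x ∈ F_23, compute rhs = x³ + 11·x + 1 mod 23, then count y ∈ F_23 with y² ≡ rhs.
  x = 0: rhs = 1, matching y values: 1, 22 (2 points).
  x = 1: rhs = 13, matching y values: 6, 17 (2 points).
  x = 2: rhs = 8, matching y values: 10, 13 (2 points).
  x = 3: rhs = 15, matching y values: none (0 points).
  x = 4: rhs = 17, matching y values: none (0 points).
  x = 5: rhs = 20, matching y values: none (0 points).
  x = 6: rhs = 7, matching y values: none (0 points).
  x = 7: rhs = 7, matching y values: none (0 points).
  x = 8: rhs = 3, matching y values: 7, 16 (2 points).
  x = 9: rhs = 1, matching y values: 1, 22 (2 points).
  x = 10: rhs = 7, matching y values: none (0 points).
  x = 11: rhs = 4, matching y values: 2, 21 (2 points).
  x = 12: rhs = 21, matching y values: none (0 points).
  x = 13: rhs = 18, matching y values: 8, 15 (2 points).
  x = 14: rhs = 1, matching y values: 1, 22 (2 points).
  x = 15: rhs = 22, matching y values: none (0 points).
  x = 16: rhs = 18, matching y values: 8, 15 (2 points).
  x = 17: rhs = 18, matching y values: 8, 15 (2 points).
  x = 18: rhs = 5, matching y values: none (0 points).
  x = 19: rhs = 8, matching y values: 10, 13 (2 points).
  x = 20: rhs = 10, matching y values: none (0 points).
  x = 21: rhs = 17, matching y values: none (0 points).
  x = 22: rhs = 12, matching y values: 9, 14 (2 points).
Total affine count: 24.
Full point count |E(F_23)| = 24 + 1 = 25.
Hasse bound: |25 − (23+1)| = |1| = 1 ≤ 2√23 ≈ 9.5917 ✓.


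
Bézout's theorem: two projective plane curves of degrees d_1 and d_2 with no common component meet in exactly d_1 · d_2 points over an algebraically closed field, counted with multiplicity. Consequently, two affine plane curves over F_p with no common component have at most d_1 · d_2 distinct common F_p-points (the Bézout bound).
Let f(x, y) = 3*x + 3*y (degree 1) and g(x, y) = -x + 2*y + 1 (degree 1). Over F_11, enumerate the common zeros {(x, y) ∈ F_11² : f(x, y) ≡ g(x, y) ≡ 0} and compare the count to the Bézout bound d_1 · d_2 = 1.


Common zeros: {(4, 7)}; count = 1; Bézout bound = 1.

deg(f) = 1, deg(g) = 1, so Bézout bound = 1.
Scan x ∈ F_11. For each x, list the y ∈ F_11 with f(x, y) ≡ 0 and those with g(x, y) ≡ 0 (mod 11); the common zeros in that column are the intersection.
  x = 0: f ≡ 0 at y ∈ {0}; g ≡ 0 at y ∈ {5}; common: ∅.
  x = 1: f ≡ 0 at y ∈ {10}; g ≡ 0 at y ∈ {0}; common: ∅.
  x = 2: f ≡ 0 at y ∈ {9}; g ≡ 0 at y ∈ {6}; common: ∅.
  x = 3: f ≡ 0 at y ∈ {8}; g ≡ 0 at y ∈ {1}; common: ∅.
  x = 4: f ≡ 0 at y ∈ {7}; g ≡ 0 at y ∈ {7}; common: {7}.
  x = 5: f ≡ 0 at y ∈ {6}; g ≡ 0 at y ∈ {2}; common: ∅.
  x = 6: f ≡ 0 at y ∈ {5}; g ≡ 0 at y ∈ {8}; common: ∅.
  x = 7: f ≡ 0 at y ∈ {4}; g ≡ 0 at y ∈ {3}; common: ∅.
  x = 8: f ≡ 0 at y ∈ {3}; g ≡ 0 at y ∈ {9}; common: ∅.
  x = 9: f ≡ 0 at y ∈ {2}; g ≡ 0 at y ∈ {4}; common: ∅.
  x = 10: f ≡ 0 at y ∈ {1}; g ≡ 0 at y ∈ {10}; common: ∅.
Collecting: common zeros = {(4, 7)}, so the count is 1.
Comparison with the Bézout bound: 1 ≤ 1 = deg(f)·deg(g), as expected for curves with no common component (the bound is attained).


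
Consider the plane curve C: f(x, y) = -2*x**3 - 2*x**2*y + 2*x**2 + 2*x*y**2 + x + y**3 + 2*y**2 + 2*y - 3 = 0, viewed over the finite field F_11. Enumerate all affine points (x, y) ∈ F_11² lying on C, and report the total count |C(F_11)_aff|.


Affine F_11-points: {(0, 6), (1, 2), (2, 2), (3, 5), (4, 7), (5, 0), (7, 2), (7, 5), (7, 10), (8, 0), (8, 5), (8, 10), (9, 10), (10, 0)}; count = 14.

For each of the 121 pairs (x, y) ∈ F_11², evaluate f(x, y) mod 11. Record the zeros.
  x = 0: [0↦8, 1↦2, 2↦6, 3↦4, 4↦2, 5↦6, 6↦0, 7↦1, 8↦4, 9↦4, 10↦7]  zeros at y ∈ {6}
  x = 1: [0↦9, 1↦3, 2↦0, 3↦6, 4↦5, 5↦3, 6↦6, 7↦9, 8↦7, 9↦6, 10↦1]  zeros at y ∈ {2}
  x = 2: [0↦2, 1↦3, 2↦0, 3↦10, 4↦6, 5↦5, 6↦2, 7↦3, 8↦3, 9↦8, 10↦2]  zeros at y ∈ {2}
  x = 3: [0↦8, 1↦1, 2↦5, 3↦4, 4↦4, 5↦0, 6↦9, 7↦4, 8↦2, 9↦9, 10↦9]  zeros at y ∈ {5}
  x = 4: [0↦4, 1↦7, 2↦3, 3↦9, 4↦9, 5↦9, 6↦4, 7↦0, 8↦3, 9↦8, 10↦10]  zeros at y ∈ {7}
  x = 5: [0↦0, 1↦9, 2↦4, 3↦2, 4↦9, 5↦9, 6↦8, 7↦1, 8↦5, 9↦4, 10↦4]  zeros at y ∈ {0}
  x = 6: [0↦6, 1↦6, 2↦7, 3↦4, 4↦3, 5↦10, 6↦9, 7↦6, 8↦7, 9↦7, 10↦1]  zeros at y ∈ ∅
  x = 7: [0↦10, 1↦8, 2↦0, 3↦3, 4↦1, 5↦0, 6↦6, 7↦3, 8↦8, 9↦5, 10↦0]  zeros at y ∈ {2, 5, 10}
  x = 8: [0↦0, 1↦3, 2↦4, 3↦9, 4↦2, 5↦0, 6↦9, 7↦2, 8↦7, 9↦8, 10↦0]  zeros at y ∈ {0, 5, 10}
  x = 9: [0↦8, 1↦1, 2↦7, 3↦10, 4↦5, 5↦9, 6↦6, 7↦2, 8↦3, 9↦4, 10↦0]  zeros at y ∈ {10}
  x = 10: [0↦0, 1↦1, 2↦8, 3↦5, 4↦9, 5↦4, 6↦7, 7↦2, 8↦6, 9↦3, 10↦10]  zeros at y ∈ {0}
Collecting zeros: affine points = {(0, 6), (1, 2), (2, 2), (3, 5), (4, 7), (5, 0), (7, 2), (7, 5), (7, 10), (8, 0), (8, 5), (8, 10), (9, 10), (10, 0)}.
Total count |C(F_11)_aff| = 14.


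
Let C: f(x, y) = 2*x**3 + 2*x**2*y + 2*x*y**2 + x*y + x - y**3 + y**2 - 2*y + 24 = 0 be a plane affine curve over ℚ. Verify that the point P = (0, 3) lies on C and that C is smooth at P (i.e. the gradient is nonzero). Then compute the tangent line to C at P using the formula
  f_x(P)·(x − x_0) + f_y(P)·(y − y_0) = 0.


Tangent line at P: 22*x - 23*y + 69 = 0.

Step 1: f(0, 3) = 0, so P lies on C.
Step 2: partial derivatives
  f_x(x, y) = 6*x**2 + 4*x*y + 2*y**2 + y + 1, f_y(x, y) = 2*x**2 + 4*x*y + x - 3*y**2 + 2*y - 2.
  f_x(P) = 22, f_y(P) = -23 (gradient nonzero, so P is smooth).
Step 3: tangent line at P: 22·(x − 0) + -23·(y − 3) = 0.
Expanding: 22*x - 23*y + 69 = 0.


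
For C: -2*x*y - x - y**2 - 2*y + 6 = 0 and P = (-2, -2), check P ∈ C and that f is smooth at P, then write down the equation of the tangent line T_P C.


Tangent line at P: 3*x + 6*y + 18 = 0.

Step 1: f(-2, -2) = 0, so P lies on C.
Step 2: partial derivatives
  f_x(x, y) = -2*y - 1, f_y(x, y) = -2*x - 2*y - 2.
  f_x(P) = 3, f_y(P) = 6 (gradient nonzero, so P is smooth).
Step 3: tangent line at P: 3·(x − -2) + 6·(y − -2) = 0.
Expanding: 3*x + 6*y + 18 = 0.


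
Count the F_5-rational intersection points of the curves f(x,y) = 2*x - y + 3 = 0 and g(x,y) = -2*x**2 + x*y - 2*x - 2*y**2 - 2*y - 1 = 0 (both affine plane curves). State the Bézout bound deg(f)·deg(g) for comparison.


Common zeros: {(0, 3), (1, 0)}; count = 2; Bézout bound = 2.

deg(f) = 1, deg(g) = 2, so Bézout bound = 2.
Scan x ∈ F_5. For each x, list the y ∈ F_5 with f(x, y) ≡ 0 and those with g(x, y) ≡ 0 (mod 5); the common zeros in that column are the intersection.
  x = 0: f ≡ 0 at y ∈ {3}; g ≡ 0 at y ∈ {1, 3}; common: {3}.
  x = 1: f ≡ 0 at y ∈ {0}; g ≡ 0 at y ∈ {0, 2}; common: {0}.
  x = 2: f ≡ 0 at y ∈ {2}; g ≡ 0 at y ∈ {1, 4}; common: ∅.
  x = 3: f ≡ 0 at y ∈ {4}; g ≡ 0 at y ∈ {0, 3}; common: ∅.
  x = 4: f ≡ 0 at y ∈ {1}; g ≡ 0 at y ∈ {2, 4}; common: ∅.
Collecting: common zeros = {(0, 3), (1, 0)}, so the count is 2.
Comparison with the Bézout bound: 2 ≤ 2 = deg(f)·deg(g), as expected for curves with no common component (the bound is attained).


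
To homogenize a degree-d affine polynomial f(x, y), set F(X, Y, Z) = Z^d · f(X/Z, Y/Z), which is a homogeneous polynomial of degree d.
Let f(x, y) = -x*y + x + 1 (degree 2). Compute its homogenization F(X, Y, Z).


F(X, Y, Z) = -X*Y + X*Z + Z**2

deg(f) = 2.
Substitute x = X/Z, y = Y/Z into f, then multiply by Z^2.
  monomial -1·x^1·y^1 ↦ -1·X^1·Y^1·Z^0.
  monomial 1·x^1·y^0 ↦ 1·X^1·Y^0·Z^1.
  monomial 1·x^0·y^0 ↦ 1·X^0·Y^0·Z^2.
Collecting: F(X, Y, Z) = -X*Y + X*Z + Z**2.


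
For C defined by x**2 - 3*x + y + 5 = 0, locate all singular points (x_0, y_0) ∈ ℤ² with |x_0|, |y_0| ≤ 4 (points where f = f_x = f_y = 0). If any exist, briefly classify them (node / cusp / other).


No singular points in the scanned grid; C is smooth there.

Compute partial derivatives:
  f_x = 2*x - 3.
  f_y = 1.
f_y = 1 is a nonzero constant, so f_y never vanishes: no point (x, y) can satisfy f = f_x = f_y = 0. In particular no (x, y) ∈ {−4, ..., 4}² is singular; the curve is smooth.


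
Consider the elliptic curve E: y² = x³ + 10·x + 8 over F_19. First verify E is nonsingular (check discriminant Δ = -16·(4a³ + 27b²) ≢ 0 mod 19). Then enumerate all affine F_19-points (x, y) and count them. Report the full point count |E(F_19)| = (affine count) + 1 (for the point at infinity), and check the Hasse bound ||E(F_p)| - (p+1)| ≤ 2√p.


Affine points = {(1, 0), (2, 6), (2, 13), (4, 6), (4, 13), (8, 7), (8, 12), (10, 5), (10, 14), (11, 9), (11, 10), (13, 6), (13, 13), (14, 2), (14, 17), (18, 4), (18, 15)}; affine count = 17; |E(F_19)| = 18.

Discriminant check: Δ ∝ 4a³ + 27b² = 4·10³ + 27·8² = 4·1000 + 27·64 ≡ 9 (mod 19). Nonzero ⇒ E is nonsingular.
For each x ∈ F_19, compute rhs = x³ + 10·x + 8 mod 19, then count y ∈ F_19 with y² ≡ rhs.
  x = 0: rhs = 8, matching y values: none (0 points).
  x = 1: rhs = 0, matching y values: 0 (1 points).
  x = 2: rhs = 17, matching y values: 6, 13 (2 points).
  x = 3: rhs = 8, matching y values: none (0 points).
  x = 4: rhs = 17, matching y values: 6, 13 (2 points).
  x = 5: rhs = 12, matching y values: none (0 points).
  x = 6: rhs = 18, matching y values: none (0 points).
  x = 7: rhs = 3, matching y values: none (0 points).
  x = 8: rhs = 11, matching y values: 7, 12 (2 points).
  x = 9: rhs = 10, matching y values: none (0 points).
  x = 10: rhs = 6, matching y values: 5, 14 (2 points).
  x = 11: rhs = 5, matching y values: 9, 10 (2 points).
  x = 12: rhs = 13, matching y values: none (0 points).
  x = 13: rhs = 17, matching y values: 6, 13 (2 points).
  x = 14: rhs = 4, matching y values: 2, 17 (2 points).
  x = 15: rhs = 18, matching y values: none (0 points).
  x = 16: rhs = 8, matching y values: none (0 points).
  x = 17: rhs = 18, matching y values: none (0 points).
  x = 18: rhs = 16, matching y values: 4, 15 (2 points).
Total affine count: 17.
Full point count |E(F_19)| = 17 + 1 = 18.
Hasse bound: |18 − (19+1)| = |-2| = 2 ≤ 2√19 ≈ 8.7178 ✓.


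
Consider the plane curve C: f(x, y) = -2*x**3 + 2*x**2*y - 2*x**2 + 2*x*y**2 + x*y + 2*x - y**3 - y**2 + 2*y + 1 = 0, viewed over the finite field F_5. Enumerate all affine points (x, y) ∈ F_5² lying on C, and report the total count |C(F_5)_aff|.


Affine F_5-points: {(1, 2), (2, 1), (3, 0), (4, 2)}; count = 4.

For each of the 25 pairs (x, y) ∈ F_5², evaluate f(x, y) mod 5. Record the zeros.
  x = 0: [0↦1, 1↦1, 2↦3, 3↦1, 4↦4]  zeros at y ∈ ∅
  x = 1: [0↦4, 1↦4, 2↦0, 3↦1, 4↦1]  zeros at y ∈ {2}
  x = 2: [0↦1, 1↦0, 2↦4, 3↦2, 4↦3]  zeros at y ∈ {1}
  x = 3: [0↦0, 1↦2, 2↦3, 3↦2, 4↦3]  zeros at y ∈ {0}
  x = 4: [0↦4, 1↦3, 2↦0, 3↦4, 4↦4]  zeros at y ∈ {2}
Collecting zeros: affine points = {(1, 2), (2, 1), (3, 0), (4, 2)}.
Total count |C(F_5)_aff| = 4.


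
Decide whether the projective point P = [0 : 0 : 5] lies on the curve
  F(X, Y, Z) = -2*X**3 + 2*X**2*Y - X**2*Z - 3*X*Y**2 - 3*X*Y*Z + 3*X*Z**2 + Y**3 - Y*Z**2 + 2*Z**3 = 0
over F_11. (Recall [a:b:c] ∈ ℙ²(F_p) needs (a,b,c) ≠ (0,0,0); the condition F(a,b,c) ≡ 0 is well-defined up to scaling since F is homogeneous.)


F(0,0,5) ≡ 8 (mod 11); P is NOT on the curve.

Evaluate F(0, 0, 5) term-by-term (mod 11).
  -2*X**3 ↦ -2·0·1·1 = 0
  2*X**2*Y ↦ 2·0·0·1 = 0
  -X**2*Z ↦ -1·0·1·5 = 0
  -3*X*Y**2 ↦ -3·0·0·1 = 0
  -3*X*Y*Z ↦ -3·0·0·5 = 0
  3*X*Z**2 ↦ 3·0·1·25 = 0
  Y**3 ↦ 1·1·0·1 = 0
  -Y*Z**2 ↦ -1·1·0·25 = 0
  2*Z**3 ↦ 2·1·1·125 = 250
Sum: F(0, 0, 5) = (0) + (0) + (0) + (0) + (0) + (0) + (0) + (0) + (250) = 250.
Reducing mod 11: 250 ≡ 8 (mod 11).
Since F(a, b, c) ≡ 8 ≠ 0 (mod 11), P does NOT lie on the curve.


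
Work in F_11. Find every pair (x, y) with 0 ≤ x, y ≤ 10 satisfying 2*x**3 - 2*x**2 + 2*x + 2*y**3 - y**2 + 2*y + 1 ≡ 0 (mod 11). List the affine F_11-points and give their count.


Affine F_11-points: {(0, 4), (1, 8), (2, 9), (3, 6), (4, 2), (5, 9), (6, 6), (7, 7), (8, 0), (9, 2), (10, 2)}; count = 11.

For each of the 121 pairs (x, y) ∈ F_11², evaluate f(x, y) mod 11. Record the zeros.
  x = 0: [0↦1, 1↦4, 2↦6, 3↦8, 4↦0, 5↦5, 6↦2, 7↦3, 8↦9, 9↦10, 10↦7]  zeros at y ∈ {4}
  x = 1: [0↦3, 1↦6, 2↦8, 3↦10, 4↦2, 5↦7, 6↦4, 7↦5, 8↦0, 9↦1, 10↦9]  zeros at y ∈ {8}
  x = 2: [0↦2, 1↦5, 2↦7, 3↦9, 4↦1, 5↦6, 6↦3, 7↦4, 8↦10, 9↦0, 10↦8]  zeros at y ∈ {9}
  x = 3: [0↦10, 1↦2, 2↦4, 3↦6, 4↦9, 5↦3, 6↦0, 7↦1, 8↦7, 9↦8, 10↦5]  zeros at y ∈ {6}
  x = 4: [0↦6, 1↦9, 2↦0, 3↦2, 4↦5, 5↦10, 6↦7, 7↦8, 8↦3, 9↦4, 10↦1]  zeros at y ∈ {2}
  x = 5: [0↦2, 1↦5, 2↦7, 3↦9, 4↦1, 5↦6, 6↦3, 7↦4, 8↦10, 9↦0, 10↦8]  zeros at y ∈ {9}
  x = 6: [0↦10, 1↦2, 2↦4, 3↦6, 4↦9, 5↦3, 6↦0, 7↦1, 8↦7, 9↦8, 10↦5]  zeros at y ∈ {6}
  x = 7: [0↦9, 1↦1, 2↦3, 3↦5, 4↦8, 5↦2, 6↦10, 7↦0, 8↦6, 9↦7, 10↦4]  zeros at y ∈ {7}
  x = 8: [0↦0, 1↦3, 2↦5, 3↦7, 4↦10, 5↦4, 6↦1, 7↦2, 8↦8, 9↦9, 10↦6]  zeros at y ∈ {0}
  x = 9: [0↦6, 1↦9, 2↦0, 3↦2, 4↦5, 5↦10, 6↦7, 7↦8, 8↦3, 9↦4, 10↦1]  zeros at y ∈ {2}
  x = 10: [0↦6, 1↦9, 2↦0, 3↦2, 4↦5, 5↦10, 6↦7, 7↦8, 8↦3, 9↦4, 10↦1]  zeros at y ∈ {2}
Collecting zeros: affine points = {(0, 4), (1, 8), (2, 9), (3, 6), (4, 2), (5, 9), (6, 6), (7, 7), (8, 0), (9, 2), (10, 2)}.
Total count |C(F_11)_aff| = 11.


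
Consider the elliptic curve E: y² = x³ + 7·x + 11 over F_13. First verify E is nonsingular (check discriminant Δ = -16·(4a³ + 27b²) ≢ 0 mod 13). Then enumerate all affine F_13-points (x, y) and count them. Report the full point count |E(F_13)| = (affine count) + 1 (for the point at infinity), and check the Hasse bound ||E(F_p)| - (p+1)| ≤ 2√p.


Affine points = {(4, 5), (4, 8), (6, 3), (6, 10), (7, 0), (9, 6), (9, 7), (12, 4), (12, 9)}; affine count = 9; |E(F_13)| = 10.

Discriminant check: Δ ∝ 4a³ + 27b² = 4·7³ + 27·11² = 4·343 + 27·121 ≡ 11 (mod 13). Nonzero ⇒ E is nonsingular.
For each x ∈ F_13, compute rhs = x³ + 7·x + 11 mod 13, then count y ∈ F_13 with y² ≡ rhs.
  x = 0: rhs = 11, matching y values: none (0 points).
  x = 1: rhs = 6, matching y values: none (0 points).
  x = 2: rhs = 7, matching y values: none (0 points).
  x = 3: rhs = 7, matching y values: none (0 points).
  x = 4: rhs = 12, matching y values: 5, 8 (2 points).
  x = 5: rhs = 2, matching y values: none (0 points).
  x = 6: rhs = 9, matching y values: 3, 10 (2 points).
  x = 7: rhs = 0, matching y values: 0 (1 points).
  x = 8: rhs = 7, matching y values: none (0 points).
  x = 9: rhs = 10, matching y values: 6, 7 (2 points).
  x = 10: rhs = 2, matching y values: none (0 points).
  x = 11: rhs = 2, matching y values: none (0 points).
  x = 12: rhs = 3, matching y values: 4, 9 (2 points).
Total affine count: 9.
Full point count |E(F_13)| = 9 + 1 = 10.
Hasse bound: |10 − (13+1)| = |-4| = 4 ≤ 2√13 ≈ 7.2111 ✓.


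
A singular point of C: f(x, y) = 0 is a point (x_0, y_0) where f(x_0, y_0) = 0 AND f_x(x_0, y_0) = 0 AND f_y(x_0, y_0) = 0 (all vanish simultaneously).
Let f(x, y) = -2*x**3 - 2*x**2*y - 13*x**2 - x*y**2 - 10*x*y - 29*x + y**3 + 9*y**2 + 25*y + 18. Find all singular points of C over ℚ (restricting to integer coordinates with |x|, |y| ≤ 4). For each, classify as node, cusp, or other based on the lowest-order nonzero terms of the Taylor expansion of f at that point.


Singular points: {(-1, -3)}; classification: node.

Compute partial derivatives:
  f_x = -6*x**2 - 4*x*y - 26*x - y**2 - 10*y - 29.
  f_y = -2*x**2 - 2*x*y - 10*x + 3*y**2 + 18*y + 25.
Scan x_0 ∈ {−4, ..., 4}. For each x_0, f_y(x_0, y) is a polynomial in y; find its integer roots y ∈ {−4, ..., 4}, then test f_x and f at those candidates.
  x = -4: f_y(-4, y) = 3*y**2 + 26*y + 33; no integer root y with |y| ≤ 4.
  x = -3: f_y(-3, y) = 3*y**2 + 24*y + 37; no integer root y with |y| ≤ 4.
  x = -2: f_y(-2, y) = 3*y**2 + 22*y + 37; no integer root y with |y| ≤ 4.
  x = -1: f_y(-1, y) = 3*y**2 + 20*y + 33; vanishes at y ∈ {-3}. (-1, -3): f_x = 0, f = 0 — SINGULAR.
  x = 0: f_y(0, y) = 3*y**2 + 18*y + 25; no integer root y with |y| ≤ 4.
  x = 1: f_y(1, y) = 3*y**2 + 16*y + 13; vanishes at y ∈ {-1}. (1, -1): f_x = -48 ≠ 0.
  x = 2: f_y(2, y) = 3*y**2 + 14*y - 3; no integer root y with |y| ≤ 4.
  x = 3: f_y(3, y) = 3*y**2 + 12*y - 23; no integer root y with |y| ≤ 4.
  x = 4: f_y(4, y) = 3*y**2 + 10*y - 47; no integer root y with |y| ≤ 4.
Only singular point on the grid: (-1, -3).
Classify: substitute x = -1 + u, y = -3 + v and expand: f = -2*u**3 - 2*u**2*v - u**2 - u*v**2 + v**3 + v**2.
No constant or linear terms (consistent with a singular point). Quadratic part: -u**2 + v**2. Cubic part: -2*u**3 - 2*u**2*v - u*v**2 + v**3.
The quadratic part v**2 - u**2 = (v − u)(v + u) splits into two distinct linear factors, so there are two distinct tangent lines y − -3 = ±(x − -1) — this is a node (ordinary double point).
Classification: node.


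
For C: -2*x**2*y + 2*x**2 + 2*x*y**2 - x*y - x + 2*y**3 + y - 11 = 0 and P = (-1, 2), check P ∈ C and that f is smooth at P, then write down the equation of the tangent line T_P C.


Tangent line at P: 9*x + 16*y - 23 = 0.

Step 1: f(-1, 2) = 0, so P lies on C.
Step 2: partial derivatives
  f_x(x, y) = -4*x*y + 4*x + 2*y**2 - y - 1, f_y(x, y) = -2*x**2 + 4*x*y - x + 6*y**2 + 1.
  f_x(P) = 9, f_y(P) = 16 (gradient nonzero, so P is smooth).
Step 3: tangent line at P: 9·(x − -1) + 16·(y − 2) = 0.
Expanding: 9*x + 16*y - 23 = 0.


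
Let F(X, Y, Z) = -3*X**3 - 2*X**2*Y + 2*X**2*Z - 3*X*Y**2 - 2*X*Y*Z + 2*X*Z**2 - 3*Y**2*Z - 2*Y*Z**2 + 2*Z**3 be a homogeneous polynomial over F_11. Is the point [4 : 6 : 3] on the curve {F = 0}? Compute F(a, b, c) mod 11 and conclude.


F(4,6,3) ≡ 7 (mod 11); P is NOT on the curve.

Evaluate F(4, 6, 3) term-by-term (mod 11).
  -3*X**3 ↦ -3·64·1·1 = -192
  -2*X**2*Y ↦ -2·16·6·1 = -192
  2*X**2*Z ↦ 2·16·1·3 = 96
  -3*X*Y**2 ↦ -3·4·36·1 = -432
  -2*X*Y*Z ↦ -2·4·6·3 = -144
  2*X*Z**2 ↦ 2·4·1·9 = 72
  -3*Y**2*Z ↦ -3·1·36·3 = -324
  -2*Y*Z**2 ↦ -2·1·6·9 = -108
  2*Z**3 ↦ 2·1·1·27 = 54
Sum: F(4, 6, 3) = (-192) + (-192) + (96) + (-432) + (-144) + (72) + (-324) + (-108) + (54) = -1170.
Reducing mod 11: -1170 ≡ 7 (mod 11).
Since F(a, b, c) ≡ 7 ≠ 0 (mod 11), P does NOT lie on the curve.


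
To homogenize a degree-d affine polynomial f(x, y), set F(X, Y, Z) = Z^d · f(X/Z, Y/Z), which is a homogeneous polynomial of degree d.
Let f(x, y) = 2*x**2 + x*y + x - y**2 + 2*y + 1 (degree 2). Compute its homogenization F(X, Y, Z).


F(X, Y, Z) = 2*X**2 + X*Y + X*Z - Y**2 + 2*Y*Z + Z**2

deg(f) = 2.
Substitute x = X/Z, y = Y/Z into f, then multiply by Z^2.
  monomial 2·x^2·y^0 ↦ 2·X^2·Y^0·Z^0.
  monomial 1·x^1·y^1 ↦ 1·X^1·Y^1·Z^0.
  monomial 1·x^1·y^0 ↦ 1·X^1·Y^0·Z^1.
  monomial -1·x^0·y^2 ↦ -1·X^0·Y^2·Z^0.
  monomial 2·x^0·y^1 ↦ 2·X^0·Y^1·Z^1.
  monomial 1·x^0·y^0 ↦ 1·X^0·Y^0·Z^2.
Collecting: F(X, Y, Z) = 2*X**2 + X*Y + X*Z - Y**2 + 2*Y*Z + Z**2.


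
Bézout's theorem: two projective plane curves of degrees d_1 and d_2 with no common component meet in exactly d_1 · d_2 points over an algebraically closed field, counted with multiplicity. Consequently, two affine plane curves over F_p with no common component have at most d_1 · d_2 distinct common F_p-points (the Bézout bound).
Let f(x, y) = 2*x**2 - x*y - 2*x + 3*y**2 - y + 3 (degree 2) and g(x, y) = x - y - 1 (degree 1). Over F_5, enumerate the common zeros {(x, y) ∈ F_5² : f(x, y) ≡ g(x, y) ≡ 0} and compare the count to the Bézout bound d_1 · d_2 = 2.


Common zeros: ∅; count = 0; Bézout bound = 2.

deg(f) = 2, deg(g) = 1, so Bézout bound = 2.
Scan x ∈ F_5. For each x, list the y ∈ F_5 with f(x, y) ≡ 0 and those with g(x, y) ≡ 0 (mod 5); the common zeros in that column are the intersection.
  x = 0: f ≡ 0 at y ∈ {1}; g ≡ 0 at y ∈ {4}; common: ∅.
  x = 1: f ≡ 0 at y ∈ ∅; g ≡ 0 at y ∈ {0}; common: ∅.
  x = 2: f ≡ 0 at y ∈ {3}; g ≡ 0 at y ∈ {1}; common: ∅.
  x = 3: f ≡ 0 at y ∈ {0, 3}; g ≡ 0 at y ∈ {2}; common: ∅.
  x = 4: f ≡ 0 at y ∈ {1, 4}; g ≡ 0 at y ∈ {3}; common: ∅.
Collecting: common zeros = ∅, so the count is 0.
Comparison with the Bézout bound: 0 ≤ 2 = deg(f)·deg(g), as expected for curves with no common component (the affine F_5-count falls short of the bound because intersections may lie at infinity, over extension fields, or carry multiplicity).


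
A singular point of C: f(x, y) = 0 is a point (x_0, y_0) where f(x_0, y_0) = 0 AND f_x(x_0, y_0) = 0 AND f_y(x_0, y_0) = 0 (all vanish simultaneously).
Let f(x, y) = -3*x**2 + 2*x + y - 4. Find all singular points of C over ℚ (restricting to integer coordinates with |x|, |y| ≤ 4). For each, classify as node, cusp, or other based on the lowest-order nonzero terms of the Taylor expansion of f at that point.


No singular points in the scanned grid; C is smooth there.

Compute partial derivatives:
  f_x = 2 - 6*x.
  f_y = 1.
f_y = 1 is a nonzero constant, so f_y never vanishes: no point (x, y) can satisfy f = f_x = f_y = 0. In particular no (x, y) ∈ {−4, ..., 4}² is singular; the curve is smooth.


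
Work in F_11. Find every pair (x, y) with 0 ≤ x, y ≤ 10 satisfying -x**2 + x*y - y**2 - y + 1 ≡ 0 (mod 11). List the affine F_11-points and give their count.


Affine F_11-points: {(0, 3), (0, 7), (1, 0), (2, 6), (3, 3), (3, 10), (4, 6), (4, 8), (7, 7), (7, 10), (10, 0), (10, 9)}; count = 12.

For each of the 121 pairs (x, y) ∈ F_11², evaluate f(x, y) mod 11. Record the zeros.
  x = 0: [0↦1, 1↦10, 2↦6, 3↦0, 4↦3, 5↦4, 6↦3, 7↦0, 8↦6, 9↦10, 10↦1]  zeros at y ∈ {3, 7}
  x = 1: [0↦0, 1↦10, 2↦7, 3↦2, 4↦6, 5↦8, 6↦8, 7↦6, 8↦2, 9↦7, 10↦10]  zeros at y ∈ {0}
  x = 2: [0↦8, 1↦8, 2↦6, 3↦2, 4↦7, 5↦10, 6↦0, 7↦10, 8↦7, 9↦2, 10↦6]  zeros at y ∈ {6}
  x = 3: [0↦3, 1↦4, 2↦3, 3↦0, 4↦6, 5↦10, 6↦1, 7↦1, 8↦10, 9↦6, 10↦0]  zeros at y ∈ {3, 10}
  x = 4: [0↦7, 1↦9, 2↦9, 3↦7, 4↦3, 5↦8, 6↦0, 7↦1, 8↦0, 9↦8, 10↦3]  zeros at y ∈ {6, 8}
  x = 5: [0↦9, 1↦1, 2↦2, 3↦1, 4↦9, 5↦4, 6↦8, 7↦10, 8↦10, 9↦8, 10↦4]  zeros at y ∈ ∅
  x = 6: [0↦9, 1↦2, 2↦4, 3↦4, 4↦2, 5↦9, 6↦3, 7↦6, 8↦7, 9↦6, 10↦3]  zeros at y ∈ ∅
  x = 7: [0↦7, 1↦1, 2↦4, 3↦5, 4↦4, 5↦1, 6↦7, 7↦0, 8↦2, 9↦2, 10↦0]  zeros at y ∈ {7, 10}
  x = 8: [0↦3, 1↦9, 2↦2, 3↦4, 4↦4, 5↦2, 6↦9, 7↦3, 8↦6, 9↦7, 10↦6]  zeros at y ∈ ∅
  x = 9: [0↦8, 1↦4, 2↦9, 3↦1, 4↦2, 5↦1, 6↦9, 7↦4, 8↦8, 9↦10, 10↦10]  zeros at y ∈ ∅
  x = 10: [0↦0, 1↦8, 2↦3, 3↦7, 4↦9, 5↦9, 6↦7, 7↦3, 8↦8, 9↦0, 10↦1]  zeros at y ∈ {0, 9}
Collecting zeros: affine points = {(0, 3), (0, 7), (1, 0), (2, 6), (3, 3), (3, 10), (4, 6), (4, 8), (7, 7), (7, 10), (10, 0), (10, 9)}.
Total count |C(F_11)_aff| = 12.


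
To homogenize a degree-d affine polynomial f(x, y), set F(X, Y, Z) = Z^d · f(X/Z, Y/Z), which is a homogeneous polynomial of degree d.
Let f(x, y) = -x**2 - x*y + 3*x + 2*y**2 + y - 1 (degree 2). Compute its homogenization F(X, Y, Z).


F(X, Y, Z) = -X**2 - X*Y + 3*X*Z + 2*Y**2 + Y*Z - Z**2

deg(f) = 2.
Substitute x = X/Z, y = Y/Z into f, then multiply by Z^2.
  monomial -1·x^2·y^0 ↦ -1·X^2·Y^0·Z^0.
  monomial -1·x^1·y^1 ↦ -1·X^1·Y^1·Z^0.
  monomial 3·x^1·y^0 ↦ 3·X^1·Y^0·Z^1.
  monomial 2·x^0·y^2 ↦ 2·X^0·Y^2·Z^0.
  monomial 1·x^0·y^1 ↦ 1·X^0·Y^1·Z^1.
  monomial -1·x^0·y^0 ↦ -1·X^0·Y^0·Z^2.
Collecting: F(X, Y, Z) = -X**2 - X*Y + 3*X*Z + 2*Y**2 + Y*Z - Z**2.


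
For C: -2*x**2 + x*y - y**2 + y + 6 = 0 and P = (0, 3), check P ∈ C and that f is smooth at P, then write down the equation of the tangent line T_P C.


Tangent line at P: 3*x - 5*y + 15 = 0.

Step 1: f(0, 3) = 0, so P lies on C.
Step 2: partial derivatives
  f_x(x, y) = -4*x + y, f_y(x, y) = x - 2*y + 1.
  f_x(P) = 3, f_y(P) = -5 (gradient nonzero, so P is smooth).
Step 3: tangent line at P: 3·(x − 0) + -5·(y − 3) = 0.
Expanding: 3*x - 5*y + 15 = 0.


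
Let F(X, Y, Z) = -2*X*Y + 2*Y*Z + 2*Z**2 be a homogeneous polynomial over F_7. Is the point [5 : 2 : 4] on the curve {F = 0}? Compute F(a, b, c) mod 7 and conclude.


F(5,2,4) ≡ 0 (mod 7); P is on the curve.

Evaluate F(5, 2, 4) term-by-term (mod 7).
  -2*X*Y ↦ -2·5·2·1 = -20
  2*Y*Z ↦ 2·1·2·4 = 16
  2*Z**2 ↦ 2·1·1·16 = 32
Sum: F(5, 2, 4) = (-20) + (16) + (32) = 28.
Reducing mod 7: 28 ≡ 0 (mod 7).
Since F(a, b, c) ≡ 0 (mod 7), P lies on the curve.


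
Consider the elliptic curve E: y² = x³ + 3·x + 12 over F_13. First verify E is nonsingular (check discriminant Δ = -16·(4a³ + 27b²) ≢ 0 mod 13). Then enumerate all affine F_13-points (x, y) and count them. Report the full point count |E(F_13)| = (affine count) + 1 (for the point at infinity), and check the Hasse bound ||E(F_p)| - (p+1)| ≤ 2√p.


Affine points = {(0, 5), (0, 8), (1, 4), (1, 9), (2, 0), (3, 3), (3, 10), (4, 6), (4, 7), (5, 3), (5, 10), (6, 5), (6, 8), (7, 5), (7, 8), (9, 1), (9, 12)}; affine count = 17; |E(F_13)| = 18.

Discriminant check: Δ ∝ 4a³ + 27b² = 4·3³ + 27·12² = 4·27 + 27·144 ≡ 5 (mod 13). Nonzero ⇒ E is nonsingular.
For each x ∈ F_13, compute rhs = x³ + 3·x + 12 mod 13, then count y ∈ F_13 with y² ≡ rhs.
  x = 0: rhs = 12, matching y values: 5, 8 (2 points).
  x = 1: rhs = 3, matching y values: 4, 9 (2 points).
  x = 2: rhs = 0, matching y values: 0 (1 points).
  x = 3: rhs = 9, matching y values: 3, 10 (2 points).
  x = 4: rhs = 10, matching y values: 6, 7 (2 points).
  x = 5: rhs = 9, matching y values: 3, 10 (2 points).
  x = 6: rhs = 12, matching y values: 5, 8 (2 points).
  x = 7: rhs = 12, matching y values: 5, 8 (2 points).
  x = 8: rhs = 2, matching y values: none (0 points).
  x = 9: rhs = 1, matching y values: 1, 12 (2 points).
  x = 10: rhs = 2, matching y values: none (0 points).
  x = 11: rhs = 11, matching y values: none (0 points).
  x = 12: rhs = 8, matching y values: none (0 points).
Total affine count: 17.
Full point count |E(F_13)| = 17 + 1 = 18.
Hasse bound: |18 − (13+1)| = |4| = 4 ≤ 2√13 ≈ 7.2111 ✓.


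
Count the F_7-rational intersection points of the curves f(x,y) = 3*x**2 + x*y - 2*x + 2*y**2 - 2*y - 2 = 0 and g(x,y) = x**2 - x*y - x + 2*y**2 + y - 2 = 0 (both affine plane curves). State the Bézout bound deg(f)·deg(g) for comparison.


Common zeros: {(1, 1)}; count = 1; Bézout bound = 4.

deg(f) = 2, deg(g) = 2, so Bézout bound = 4.
Scan x ∈ F_7. For each x, list the y ∈ F_7 with f(x, y) ≡ 0 and those with g(x, y) ≡ 0 (mod 7); the common zeros in that column are the intersection.
  x = 0: f ≡ 0 at y ∈ ∅; g ≡ 0 at y ∈ ∅; common: ∅.
  x = 1: f ≡ 0 at y ∈ {1, 3}; g ≡ 0 at y ∈ {1, 6}; common: {1}.
  x = 2: f ≡ 0 at y ∈ {2, 5}; g ≡ 0 at y ∈ {0, 4}; common: ∅.
  x = 3: f ≡ 0 at y ∈ ∅; g ≡ 0 at y ∈ {4}; common: ∅.
  x = 4: f ≡ 0 at y ∈ {1, 5}; g ≡ 0 at y ∈ ∅; common: ∅.
  x = 5: f ≡ 0 at y ∈ {0, 2}; g ≡ 0 at y ∈ ∅; common: ∅.
  x = 6: f ≡ 0 at y ∈ ∅; g ≡ 0 at y ∈ {0, 6}; common: ∅.
Collecting: common zeros = {(1, 1)}, so the count is 1.
Comparison with the Bézout bound: 1 ≤ 4 = deg(f)·deg(g), as expected for curves with no common component (the affine F_7-count falls short of the bound because intersections may lie at infinity, over extension fields, or carry multiplicity).


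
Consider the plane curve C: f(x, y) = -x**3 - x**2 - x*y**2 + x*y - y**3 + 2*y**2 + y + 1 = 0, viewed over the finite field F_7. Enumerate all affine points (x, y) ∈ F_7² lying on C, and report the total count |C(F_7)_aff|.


Affine F_7-points: {(1, 5), (2, 4), (3, 0), (4, 1), (5, 1), (6, 5)}; count = 6.

For each of the 49 pairs (x, y) ∈ F_7², evaluate f(x, y) mod 7. Record the zeros.
  x = 0: [0↦1, 1↦3, 2↦3, 3↦2, 4↦1, 5↦1, 6↦3]  zeros at y ∈ ∅
  x = 1: [0↦6, 1↦1, 2↦6, 3↦1, 4↦1, 5↦0, 6↦6]  zeros at y ∈ {5}
  x = 2: [0↦3, 1↦5, 2↦1, 3↦6, 4↦0, 5↦5, 6↦1]  zeros at y ∈ {4}
  x = 3: [0↦0, 1↦2, 2↦3, 3↦4, 4↦6, 5↦3, 6↦3]  zeros at y ∈ {0}
  x = 4: [0↦5, 1↦0, 2↦6, 3↦3, 4↦6, 5↦2, 6↦6]  zeros at y ∈ {1}
  x = 5: [0↦5, 1↦0, 2↦4, 3↦4, 4↦1, 5↦3, 6↦4]  zeros at y ∈ {1}
  x = 6: [0↦1, 1↦3, 2↦5, 3↦1, 4↦6, 5↦0, 6↦5]  zeros at y ∈ {5}
Collecting zeros: affine points = {(1, 5), (2, 4), (3, 0), (4, 1), (5, 1), (6, 5)}.
Total count |C(F_7)_aff| = 6.


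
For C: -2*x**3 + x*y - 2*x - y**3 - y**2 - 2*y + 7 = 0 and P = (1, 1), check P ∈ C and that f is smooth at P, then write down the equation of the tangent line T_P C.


Tangent line at P: -7*x - 6*y + 13 = 0.

Step 1: f(1, 1) = 0, so P lies on C.
Step 2: partial derivatives
  f_x(x, y) = -6*x**2 + y - 2, f_y(x, y) = x - 3*y**2 - 2*y - 2.
  f_x(P) = -7, f_y(P) = -6 (gradient nonzero, so P is smooth).
Step 3: tangent line at P: -7·(x − 1) + -6·(y − 1) = 0.
Expanding: -7*x - 6*y + 13 = 0.


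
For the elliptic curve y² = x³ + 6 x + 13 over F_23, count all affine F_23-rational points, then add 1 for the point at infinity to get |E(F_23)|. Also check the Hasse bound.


Affine points = {(0, 6), (0, 17), (3, 9), (3, 14), (4, 3), (4, 20), (6, 9), (6, 14), (14, 9), (14, 14), (21, 4), (21, 19), (22, 11), (22, 12)}; affine count = 14; |E(F_23)| = 15.

Discriminant check: Δ ∝ 4a³ + 27b² = 4·6³ + 27·13² = 4·216 + 27·169 ≡ 22 (mod 23). Nonzero ⇒ E is nonsingular.
For each x ∈ F_23, compute rhs = x³ + 6·x + 13 mod 23, then count y ∈ F_23 with y² ≡ rhs.
  x = 0: rhs = 13, matching y values: 6, 17 (2 points).
  x = 1: rhs = 20, matching y values: none (0 points).
  x = 2: rhs = 10, matching y values: none (0 points).
  x = 3: rhs = 12, matching y values: 9, 14 (2 points).
  x = 4: rhs = 9, matching y values: 3, 20 (2 points).
  x = 5: rhs = 7, matching y values: none (0 points).
  x = 6: rhs = 12, matching y values: 9, 14 (2 points).
  x = 7: rhs = 7, matching y values: none (0 points).
  x = 8: rhs = 21, matching y values: none (0 points).
  x = 9: rhs = 14, matching y values: none (0 points).
  x = 10: rhs = 15, matching y values: none (0 points).
  x = 11: rhs = 7, matching y values: none (0 points).
  x = 12: rhs = 19, matching y values: none (0 points).
  x = 13: rhs = 11, matching y values: none (0 points).
  x = 14: rhs = 12, matching y values: 9, 14 (2 points).
  x = 15: rhs = 5, matching y values: none (0 points).
  x = 16: rhs = 19, matching y values: none (0 points).
  x = 17: rhs = 14, matching y values: none (0 points).
  x = 18: rhs = 19, matching y values: none (0 points).
  x = 19: rhs = 17, matching y values: none (0 points).
  x = 20: rhs = 14, matching y values: none (0 points).
  x = 21: rhs = 16, matching y values: 4, 19 (2 points).
  x = 22: rhs = 6, matching y values: 11, 12 (2 points).
Total affine count: 14.
Full point count |E(F_23)| = 14 + 1 = 15.
Hasse bound: |15 − (23+1)| = |-9| = 9 ≤ 2√23 ≈ 9.5917 ✓.


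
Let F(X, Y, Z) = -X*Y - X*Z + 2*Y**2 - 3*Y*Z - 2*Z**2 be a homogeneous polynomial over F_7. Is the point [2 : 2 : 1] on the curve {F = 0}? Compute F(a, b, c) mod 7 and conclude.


F(2,2,1) ≡ 1 (mod 7); P is NOT on the curve.

Evaluate F(2, 2, 1) term-by-term (mod 7).
  -X*Y ↦ -1·2·2·1 = -4
  -X*Z ↦ -1·2·1·1 = -2
  2*Y**2 ↦ 2·1·4·1 = 8
  -3*Y*Z ↦ -3·1·2·1 = -6
  -2*Z**2 ↦ -2·1·1·1 = -2
Sum: F(2, 2, 1) = (-4) + (-2) + (8) + (-6) + (-2) = -6.
Reducing mod 7: -6 ≡ 1 (mod 7).
Since F(a, b, c) ≡ 1 ≠ 0 (mod 7), P does NOT lie on the curve.


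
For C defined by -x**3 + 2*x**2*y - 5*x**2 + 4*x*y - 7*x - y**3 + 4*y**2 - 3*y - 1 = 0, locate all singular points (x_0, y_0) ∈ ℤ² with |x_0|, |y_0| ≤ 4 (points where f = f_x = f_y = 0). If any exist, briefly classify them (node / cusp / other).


Singular points: {(-1, 1)}; classification: cusp.

Compute partial derivatives:
  f_x = -3*x**2 + 4*x*y - 10*x + 4*y - 7.
  f_y = 2*x**2 + 4*x - 3*y**2 + 8*y - 3.
Scan x_0 ∈ {−4, ..., 4}. For each x_0, f_y(x_0, y) is a polynomial in y; find its integer roots y ∈ {−4, ..., 4}, then test f_x and f at those candidates.
  x = -4: f_y(-4, y) = -3*y**2 + 8*y + 13; no integer root y with |y| ≤ 4.
  x = -3: f_y(-3, y) = -3*y**2 + 8*y + 3; vanishes at y ∈ {3}. (-3, 3): f_x = -28 ≠ 0.
  x = -2: f_y(-2, y) = -3*y**2 + 8*y - 3; no integer root y with |y| ≤ 4.
  x = -1: f_y(-1, y) = -3*y**2 + 8*y - 5; vanishes at y ∈ {1}. (-1, 1): f_x = 0, f = 0 — SINGULAR.
  x = 0: f_y(0, y) = -3*y**2 + 8*y - 3; no integer root y with |y| ≤ 4.
  x = 1: f_y(1, y) = -3*y**2 + 8*y + 3; vanishes at y ∈ {3}. (1, 3): f_x = 4 ≠ 0.
  x = 2: f_y(2, y) = -3*y**2 + 8*y + 13; no integer root y with |y| ≤ 4.
  x = 3: f_y(3, y) = -3*y**2 + 8*y + 27; no integer root y with |y| ≤ 4.
  x = 4: f_y(4, y) = -3*y**2 + 8*y + 45; no integer root y with |y| ≤ 4.
Only singular point on the grid: (-1, 1).
Classify: substitute x = -1 + u, y = 1 + v and expand: f = -u**3 + 2*u**2*v - v**3 + v**2.
No constant or linear terms (consistent with a singular point). Quadratic part: v**2. Cubic part: -u**3 + 2*u**2*v - v**3.
The quadratic part v**2 is a perfect square, so there is a single (double) tangent line v = 0, i.e. y = 1. Restricting the cubic part to that line (v = 0) leaves -u**3 ≠ 0, so f is not divisible by v and the branch is v² ≈ u**3 to lowest order — this is a cusp.
Classification: cusp.
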